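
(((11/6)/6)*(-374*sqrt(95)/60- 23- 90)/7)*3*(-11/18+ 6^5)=-176918.35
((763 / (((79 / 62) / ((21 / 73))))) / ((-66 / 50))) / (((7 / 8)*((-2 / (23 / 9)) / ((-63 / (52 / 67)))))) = -12757245550 / 824681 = -15469.31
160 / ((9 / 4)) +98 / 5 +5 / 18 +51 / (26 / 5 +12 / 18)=394741 / 3960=99.68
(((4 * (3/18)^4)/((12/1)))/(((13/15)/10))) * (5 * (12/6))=125/4212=0.03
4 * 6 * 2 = 48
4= 4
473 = 473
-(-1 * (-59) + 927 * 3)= -2840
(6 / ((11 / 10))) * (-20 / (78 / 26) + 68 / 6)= 25.45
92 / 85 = 1.08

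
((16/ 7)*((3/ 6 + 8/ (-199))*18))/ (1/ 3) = 79056/ 1393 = 56.75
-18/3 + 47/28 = -121/28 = -4.32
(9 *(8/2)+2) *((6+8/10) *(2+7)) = 11628/5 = 2325.60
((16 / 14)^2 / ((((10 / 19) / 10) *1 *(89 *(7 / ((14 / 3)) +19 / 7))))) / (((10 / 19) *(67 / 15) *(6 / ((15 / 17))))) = 173280 / 41866223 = 0.00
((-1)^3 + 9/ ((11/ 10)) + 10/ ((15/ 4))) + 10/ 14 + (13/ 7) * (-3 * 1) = 1153/ 231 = 4.99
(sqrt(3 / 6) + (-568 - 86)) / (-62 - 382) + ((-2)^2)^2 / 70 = 4407 / 2590 - sqrt(2) / 888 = 1.70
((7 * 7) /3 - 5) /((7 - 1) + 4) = 17 /15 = 1.13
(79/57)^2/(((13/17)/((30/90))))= 106097/126711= 0.84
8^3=512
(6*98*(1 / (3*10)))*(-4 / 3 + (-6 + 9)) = 98 / 3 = 32.67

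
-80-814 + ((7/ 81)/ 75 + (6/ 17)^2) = -1569352727/ 1755675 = -893.87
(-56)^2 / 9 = 3136 / 9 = 348.44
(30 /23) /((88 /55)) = 75 /92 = 0.82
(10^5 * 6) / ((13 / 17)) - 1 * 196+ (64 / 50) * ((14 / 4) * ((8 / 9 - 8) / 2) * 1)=2294380108 / 2925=784403.46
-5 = -5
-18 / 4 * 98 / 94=-441 / 94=-4.69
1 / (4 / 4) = 1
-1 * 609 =-609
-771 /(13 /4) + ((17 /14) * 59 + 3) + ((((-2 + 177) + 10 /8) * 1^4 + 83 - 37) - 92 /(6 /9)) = -28515 /364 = -78.34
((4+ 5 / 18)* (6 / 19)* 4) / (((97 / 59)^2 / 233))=249810484 / 536313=465.79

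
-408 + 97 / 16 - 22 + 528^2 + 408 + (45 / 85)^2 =1289024817 / 4624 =278768.34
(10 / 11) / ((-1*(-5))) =2 / 11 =0.18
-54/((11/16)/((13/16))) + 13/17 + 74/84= -488303/7854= -62.17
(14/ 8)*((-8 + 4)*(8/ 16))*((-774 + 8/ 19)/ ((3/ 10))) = 514430/ 57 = 9025.09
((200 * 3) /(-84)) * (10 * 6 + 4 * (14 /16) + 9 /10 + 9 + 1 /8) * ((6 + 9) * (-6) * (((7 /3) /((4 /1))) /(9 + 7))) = 220575 /128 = 1723.24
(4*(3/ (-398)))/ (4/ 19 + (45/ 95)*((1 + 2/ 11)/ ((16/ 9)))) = -20064/ 349643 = -0.06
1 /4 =0.25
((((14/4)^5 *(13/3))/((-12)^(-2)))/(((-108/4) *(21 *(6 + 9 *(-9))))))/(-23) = -31213/93150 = -0.34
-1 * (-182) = 182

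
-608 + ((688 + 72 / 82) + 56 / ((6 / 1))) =11096 / 123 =90.21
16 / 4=4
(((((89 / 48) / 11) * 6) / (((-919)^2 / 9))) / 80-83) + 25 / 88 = -491804760719 / 5945709440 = -82.72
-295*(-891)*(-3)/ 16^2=-788535/ 256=-3080.21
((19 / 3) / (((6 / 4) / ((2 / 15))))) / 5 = 76 / 675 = 0.11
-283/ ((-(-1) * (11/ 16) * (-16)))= 283/ 11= 25.73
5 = 5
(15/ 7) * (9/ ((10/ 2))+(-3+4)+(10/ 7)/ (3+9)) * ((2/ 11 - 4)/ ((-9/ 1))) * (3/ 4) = 613/ 308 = 1.99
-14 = -14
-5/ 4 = -1.25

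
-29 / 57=-0.51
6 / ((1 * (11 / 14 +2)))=2.15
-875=-875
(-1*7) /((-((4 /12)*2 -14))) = -0.52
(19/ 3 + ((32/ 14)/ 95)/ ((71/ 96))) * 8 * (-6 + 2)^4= 1846667264/ 141645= 13037.29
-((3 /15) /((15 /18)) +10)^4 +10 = -10985.12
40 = 40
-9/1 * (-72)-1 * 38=610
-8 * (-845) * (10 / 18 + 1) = 94640 / 9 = 10515.56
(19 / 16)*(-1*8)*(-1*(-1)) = -19 / 2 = -9.50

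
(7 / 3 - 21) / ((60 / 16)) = -224 / 45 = -4.98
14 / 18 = 7 / 9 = 0.78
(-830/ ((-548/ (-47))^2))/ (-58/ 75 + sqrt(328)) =-5156634375 * sqrt(82)/ 138262664336-1993898625/ 138262664336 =-0.35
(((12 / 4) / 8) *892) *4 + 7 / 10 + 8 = 13467 / 10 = 1346.70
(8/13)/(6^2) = 2/117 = 0.02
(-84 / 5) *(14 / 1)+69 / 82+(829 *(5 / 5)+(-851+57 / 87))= -3040313 / 11890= -255.70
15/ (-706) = -15/ 706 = -0.02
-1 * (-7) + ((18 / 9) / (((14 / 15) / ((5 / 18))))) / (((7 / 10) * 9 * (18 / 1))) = 166823 / 23814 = 7.01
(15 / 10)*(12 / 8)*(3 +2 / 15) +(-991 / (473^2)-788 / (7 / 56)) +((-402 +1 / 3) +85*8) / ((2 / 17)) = -52770347503 / 13423740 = -3931.12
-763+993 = 230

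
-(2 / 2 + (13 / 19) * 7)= -110 / 19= -5.79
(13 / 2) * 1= 13 / 2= 6.50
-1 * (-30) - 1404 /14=-492 /7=-70.29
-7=-7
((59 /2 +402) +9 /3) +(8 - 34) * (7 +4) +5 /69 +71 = 30301 /138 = 219.57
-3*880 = -2640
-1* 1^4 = -1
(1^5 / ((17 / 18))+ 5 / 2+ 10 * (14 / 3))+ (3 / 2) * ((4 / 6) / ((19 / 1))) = 97439 / 1938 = 50.28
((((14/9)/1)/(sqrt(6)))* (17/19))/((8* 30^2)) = 119* sqrt(6)/3693600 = 0.00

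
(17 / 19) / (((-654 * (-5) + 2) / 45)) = 0.01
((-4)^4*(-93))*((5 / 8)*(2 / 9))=-9920 / 3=-3306.67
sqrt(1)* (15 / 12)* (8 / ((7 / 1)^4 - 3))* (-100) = -500 / 1199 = -0.42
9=9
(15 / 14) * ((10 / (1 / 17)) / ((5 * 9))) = 85 / 21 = 4.05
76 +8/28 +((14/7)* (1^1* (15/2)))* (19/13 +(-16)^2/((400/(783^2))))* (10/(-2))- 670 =-2678036755/91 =-29428975.33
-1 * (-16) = 16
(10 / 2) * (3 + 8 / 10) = 19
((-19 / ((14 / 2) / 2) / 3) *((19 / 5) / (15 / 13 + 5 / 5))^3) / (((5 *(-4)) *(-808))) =-286315237 / 465601920000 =-0.00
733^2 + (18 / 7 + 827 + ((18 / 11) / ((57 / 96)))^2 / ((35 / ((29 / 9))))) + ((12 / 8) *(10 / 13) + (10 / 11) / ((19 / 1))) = 10695066361153 / 19874855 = 538120.47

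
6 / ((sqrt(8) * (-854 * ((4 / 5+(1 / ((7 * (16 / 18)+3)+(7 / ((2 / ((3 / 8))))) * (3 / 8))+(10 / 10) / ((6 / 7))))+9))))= -503595 * sqrt(2) / 3173804746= -0.00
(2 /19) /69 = 0.00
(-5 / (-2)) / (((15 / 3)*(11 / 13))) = 13 / 22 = 0.59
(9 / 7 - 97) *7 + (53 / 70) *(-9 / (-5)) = -234023 / 350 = -668.64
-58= -58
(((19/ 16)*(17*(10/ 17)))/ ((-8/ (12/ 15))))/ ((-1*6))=19/ 96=0.20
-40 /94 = -20 /47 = -0.43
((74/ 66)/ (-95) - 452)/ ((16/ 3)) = -84.75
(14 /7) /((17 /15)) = 30 /17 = 1.76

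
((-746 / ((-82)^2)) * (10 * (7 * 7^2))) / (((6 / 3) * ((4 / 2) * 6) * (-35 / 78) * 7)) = 33943 / 6724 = 5.05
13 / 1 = 13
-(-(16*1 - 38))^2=-484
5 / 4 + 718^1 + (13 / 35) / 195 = 1510429 / 2100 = 719.25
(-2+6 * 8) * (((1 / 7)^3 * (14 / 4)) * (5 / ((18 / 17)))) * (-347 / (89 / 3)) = -678385 / 26166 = -25.93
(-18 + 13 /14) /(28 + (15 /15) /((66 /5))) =-7887 /12971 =-0.61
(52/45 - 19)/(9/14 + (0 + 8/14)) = -11242/765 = -14.70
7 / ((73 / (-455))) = -3185 / 73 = -43.63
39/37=1.05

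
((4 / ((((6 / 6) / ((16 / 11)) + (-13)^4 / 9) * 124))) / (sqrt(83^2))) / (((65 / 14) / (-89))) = -179424 / 76443508375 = -0.00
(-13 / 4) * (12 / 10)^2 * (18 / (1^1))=-2106 / 25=-84.24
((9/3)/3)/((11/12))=12/11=1.09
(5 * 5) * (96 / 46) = 1200 / 23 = 52.17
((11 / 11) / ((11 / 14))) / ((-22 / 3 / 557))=-11697 / 121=-96.67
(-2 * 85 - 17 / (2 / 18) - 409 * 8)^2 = 12924025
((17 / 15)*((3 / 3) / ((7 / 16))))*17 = 4624 / 105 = 44.04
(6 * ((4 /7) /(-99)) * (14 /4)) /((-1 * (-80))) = -1 /660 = -0.00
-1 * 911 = -911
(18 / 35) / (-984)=-3 / 5740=-0.00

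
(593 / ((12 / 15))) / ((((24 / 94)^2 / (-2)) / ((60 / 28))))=-32748425 / 672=-48732.78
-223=-223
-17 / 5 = -3.40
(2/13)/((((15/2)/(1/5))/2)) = 8/975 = 0.01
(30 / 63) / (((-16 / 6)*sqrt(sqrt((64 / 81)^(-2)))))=-10 / 63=-0.16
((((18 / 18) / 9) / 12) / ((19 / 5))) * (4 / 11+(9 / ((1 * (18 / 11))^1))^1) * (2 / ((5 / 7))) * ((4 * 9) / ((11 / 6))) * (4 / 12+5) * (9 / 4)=21672 / 2299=9.43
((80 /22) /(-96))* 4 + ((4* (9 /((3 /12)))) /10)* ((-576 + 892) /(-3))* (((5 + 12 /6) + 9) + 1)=-4254649 /165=-25785.75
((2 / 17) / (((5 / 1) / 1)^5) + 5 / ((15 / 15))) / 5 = 265627 / 265625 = 1.00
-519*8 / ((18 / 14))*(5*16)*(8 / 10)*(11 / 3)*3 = -6820352 / 3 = -2273450.67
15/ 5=3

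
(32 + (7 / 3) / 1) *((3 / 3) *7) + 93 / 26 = 19025 / 78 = 243.91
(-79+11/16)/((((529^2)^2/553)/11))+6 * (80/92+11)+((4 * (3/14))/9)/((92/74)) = 1875922468217141/26312491054416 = 71.29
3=3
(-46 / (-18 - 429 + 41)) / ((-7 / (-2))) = 46 / 1421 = 0.03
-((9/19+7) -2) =-104/19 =-5.47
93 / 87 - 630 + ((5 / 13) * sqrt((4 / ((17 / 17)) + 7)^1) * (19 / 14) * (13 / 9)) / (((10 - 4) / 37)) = -18239 / 29 + 3515 * sqrt(11) / 756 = -613.51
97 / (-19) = -5.11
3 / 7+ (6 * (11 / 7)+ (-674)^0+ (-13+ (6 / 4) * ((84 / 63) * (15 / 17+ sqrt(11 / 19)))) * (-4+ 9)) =-5393 / 119+ 10 * sqrt(209) / 19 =-37.71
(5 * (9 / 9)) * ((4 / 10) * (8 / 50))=8 / 25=0.32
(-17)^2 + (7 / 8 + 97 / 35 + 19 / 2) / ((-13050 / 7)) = 16761591 / 58000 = 288.99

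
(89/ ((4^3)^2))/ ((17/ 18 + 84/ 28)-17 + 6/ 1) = -801/ 260096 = -0.00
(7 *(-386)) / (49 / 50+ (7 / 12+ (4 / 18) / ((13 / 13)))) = -2431800 / 1607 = -1513.25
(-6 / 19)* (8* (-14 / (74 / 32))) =10752 / 703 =15.29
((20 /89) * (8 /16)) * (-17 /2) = -85 /89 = -0.96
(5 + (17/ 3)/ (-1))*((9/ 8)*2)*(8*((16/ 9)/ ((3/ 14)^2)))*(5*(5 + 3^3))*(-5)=10035200/ 27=371674.07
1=1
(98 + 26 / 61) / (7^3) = 6004 / 20923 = 0.29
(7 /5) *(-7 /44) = -49 /220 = -0.22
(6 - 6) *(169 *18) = 0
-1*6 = -6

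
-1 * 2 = -2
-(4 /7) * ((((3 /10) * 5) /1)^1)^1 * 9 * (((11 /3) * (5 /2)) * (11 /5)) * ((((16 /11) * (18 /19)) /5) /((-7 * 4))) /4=1782 /4655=0.38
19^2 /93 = 361 /93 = 3.88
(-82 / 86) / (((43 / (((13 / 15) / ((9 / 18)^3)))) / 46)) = -7.07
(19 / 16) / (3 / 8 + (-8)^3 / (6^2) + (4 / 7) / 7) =-8379 / 97130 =-0.09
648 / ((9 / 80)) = 5760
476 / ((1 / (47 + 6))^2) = 1337084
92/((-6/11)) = -506/3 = -168.67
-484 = -484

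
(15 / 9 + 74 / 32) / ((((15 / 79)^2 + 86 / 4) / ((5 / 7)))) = 5960155 / 45160584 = 0.13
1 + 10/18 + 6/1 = 68/9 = 7.56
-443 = -443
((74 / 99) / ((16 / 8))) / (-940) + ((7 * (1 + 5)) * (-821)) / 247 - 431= -13115792479 / 22985820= -570.60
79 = 79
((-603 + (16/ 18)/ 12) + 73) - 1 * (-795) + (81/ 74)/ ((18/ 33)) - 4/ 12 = 1065923/ 3996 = 266.75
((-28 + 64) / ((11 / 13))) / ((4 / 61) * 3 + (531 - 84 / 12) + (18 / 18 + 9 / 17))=80886 / 999493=0.08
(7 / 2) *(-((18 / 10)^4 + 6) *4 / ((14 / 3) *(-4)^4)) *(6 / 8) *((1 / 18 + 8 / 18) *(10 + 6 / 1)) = -92799 / 80000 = -1.16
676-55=621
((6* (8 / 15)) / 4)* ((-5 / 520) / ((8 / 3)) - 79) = -65731 / 1040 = -63.20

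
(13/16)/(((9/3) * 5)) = 0.05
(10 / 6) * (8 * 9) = 120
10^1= 10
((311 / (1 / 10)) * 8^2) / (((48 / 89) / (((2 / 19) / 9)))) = 2214320 / 513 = 4316.41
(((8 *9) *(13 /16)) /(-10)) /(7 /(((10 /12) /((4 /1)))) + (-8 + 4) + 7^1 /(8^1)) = -234 /1219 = -0.19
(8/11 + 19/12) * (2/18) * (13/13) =305/1188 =0.26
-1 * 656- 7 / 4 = -657.75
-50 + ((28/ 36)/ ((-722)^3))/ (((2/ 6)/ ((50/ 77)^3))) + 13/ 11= -449364330846964/ 9204855938817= -48.82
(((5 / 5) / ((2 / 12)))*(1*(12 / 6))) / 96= 1 / 8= 0.12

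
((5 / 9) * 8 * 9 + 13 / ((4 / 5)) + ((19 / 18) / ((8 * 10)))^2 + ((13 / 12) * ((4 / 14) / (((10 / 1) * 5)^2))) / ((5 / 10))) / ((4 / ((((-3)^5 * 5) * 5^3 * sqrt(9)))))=-183709377279 / 28672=-6407274.60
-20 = -20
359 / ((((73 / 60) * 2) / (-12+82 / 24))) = -184885 / 146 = -1266.34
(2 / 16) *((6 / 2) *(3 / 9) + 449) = 225 / 4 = 56.25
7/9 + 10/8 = 73/36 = 2.03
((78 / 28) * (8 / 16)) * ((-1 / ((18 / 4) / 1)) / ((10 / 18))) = -39 / 70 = -0.56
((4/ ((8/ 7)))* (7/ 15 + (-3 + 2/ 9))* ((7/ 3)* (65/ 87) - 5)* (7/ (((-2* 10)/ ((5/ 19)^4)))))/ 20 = -1353625/ 612248058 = -0.00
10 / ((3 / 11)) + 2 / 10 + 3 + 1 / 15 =39.93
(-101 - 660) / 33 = -761 / 33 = -23.06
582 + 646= 1228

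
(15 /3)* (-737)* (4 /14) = -7370 /7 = -1052.86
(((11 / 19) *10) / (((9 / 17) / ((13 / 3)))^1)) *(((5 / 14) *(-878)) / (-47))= 53360450 / 168777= 316.16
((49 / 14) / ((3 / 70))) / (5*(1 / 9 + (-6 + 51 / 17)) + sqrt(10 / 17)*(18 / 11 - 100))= 19654635 / 91352314 - 7873173*sqrt(170) / 91352314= -0.91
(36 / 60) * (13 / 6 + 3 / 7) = 109 / 70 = 1.56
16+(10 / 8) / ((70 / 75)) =971 / 56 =17.34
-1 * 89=-89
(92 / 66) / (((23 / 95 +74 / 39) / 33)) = 170430 / 7927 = 21.50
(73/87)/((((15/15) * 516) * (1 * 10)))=73/448920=0.00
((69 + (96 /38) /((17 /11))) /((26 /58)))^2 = 2590301025 /104329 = 24828.20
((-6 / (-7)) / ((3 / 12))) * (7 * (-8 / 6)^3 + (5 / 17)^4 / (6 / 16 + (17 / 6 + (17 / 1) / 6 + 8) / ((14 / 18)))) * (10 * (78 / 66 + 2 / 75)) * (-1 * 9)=5712874573696 / 923324655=6187.29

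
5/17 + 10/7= 205/119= 1.72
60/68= 15/17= 0.88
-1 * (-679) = 679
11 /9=1.22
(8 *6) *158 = 7584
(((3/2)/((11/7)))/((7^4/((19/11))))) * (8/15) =76/207515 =0.00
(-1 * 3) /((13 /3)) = -9 /13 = -0.69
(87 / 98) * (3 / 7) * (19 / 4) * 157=778563 / 2744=283.73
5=5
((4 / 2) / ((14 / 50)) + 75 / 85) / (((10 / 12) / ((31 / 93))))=3.21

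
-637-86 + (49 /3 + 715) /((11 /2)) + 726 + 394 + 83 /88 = 140161 /264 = 530.91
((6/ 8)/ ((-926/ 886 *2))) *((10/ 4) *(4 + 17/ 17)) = -33225/ 7408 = -4.49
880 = 880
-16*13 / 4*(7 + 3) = -520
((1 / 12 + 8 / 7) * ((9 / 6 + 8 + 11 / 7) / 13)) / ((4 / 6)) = 15965 / 10192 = 1.57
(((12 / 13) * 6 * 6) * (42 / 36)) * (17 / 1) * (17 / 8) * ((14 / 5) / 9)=28322 / 65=435.72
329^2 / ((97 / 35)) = 3788435 / 97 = 39056.03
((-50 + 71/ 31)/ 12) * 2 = -493/ 62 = -7.95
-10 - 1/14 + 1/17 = -2383/238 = -10.01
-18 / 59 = -0.31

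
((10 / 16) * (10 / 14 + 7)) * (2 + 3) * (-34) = -11475 / 14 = -819.64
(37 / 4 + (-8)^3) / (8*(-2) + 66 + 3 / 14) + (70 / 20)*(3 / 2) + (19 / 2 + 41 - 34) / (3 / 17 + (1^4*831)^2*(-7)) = -183404954727 / 38513506312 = -4.76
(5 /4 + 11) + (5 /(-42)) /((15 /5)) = 3077 /252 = 12.21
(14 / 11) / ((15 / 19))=266 / 165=1.61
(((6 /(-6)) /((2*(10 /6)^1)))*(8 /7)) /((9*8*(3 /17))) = -0.03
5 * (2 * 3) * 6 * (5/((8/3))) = 675/2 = 337.50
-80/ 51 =-1.57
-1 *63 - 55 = -118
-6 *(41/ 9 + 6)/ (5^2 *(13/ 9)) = -114/ 65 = -1.75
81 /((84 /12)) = 81 /7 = 11.57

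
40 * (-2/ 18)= -4.44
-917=-917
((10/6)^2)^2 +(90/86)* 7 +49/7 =76771/3483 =22.04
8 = 8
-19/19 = -1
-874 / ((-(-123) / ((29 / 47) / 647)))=-25346 / 3740307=-0.01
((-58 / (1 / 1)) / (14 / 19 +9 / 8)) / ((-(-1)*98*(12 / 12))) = -4408 / 13867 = -0.32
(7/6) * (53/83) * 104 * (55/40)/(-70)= -7579/4980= -1.52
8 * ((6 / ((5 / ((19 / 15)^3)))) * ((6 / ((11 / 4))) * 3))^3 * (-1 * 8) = -84590643846578176 / 324951171875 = -260318.01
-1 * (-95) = 95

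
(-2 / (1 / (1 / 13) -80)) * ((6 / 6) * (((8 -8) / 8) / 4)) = 0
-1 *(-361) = 361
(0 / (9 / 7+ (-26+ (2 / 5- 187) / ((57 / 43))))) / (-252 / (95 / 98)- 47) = 0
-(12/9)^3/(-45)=64/1215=0.05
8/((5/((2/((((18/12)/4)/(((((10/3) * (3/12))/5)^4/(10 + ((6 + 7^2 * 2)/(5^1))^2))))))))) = 20/1344519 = 0.00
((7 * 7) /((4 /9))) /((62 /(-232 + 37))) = -85995 /248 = -346.75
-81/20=-4.05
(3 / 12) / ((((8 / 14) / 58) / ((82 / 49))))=1189 / 28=42.46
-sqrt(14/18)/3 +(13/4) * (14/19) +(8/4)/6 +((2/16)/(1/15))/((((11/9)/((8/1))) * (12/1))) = 9407/2508 - sqrt(7)/9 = 3.46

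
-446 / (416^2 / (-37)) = 8251 / 86528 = 0.10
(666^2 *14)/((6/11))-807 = 11383797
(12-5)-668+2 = -659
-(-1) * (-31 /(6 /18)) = -93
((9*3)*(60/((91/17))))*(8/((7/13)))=220320/49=4496.33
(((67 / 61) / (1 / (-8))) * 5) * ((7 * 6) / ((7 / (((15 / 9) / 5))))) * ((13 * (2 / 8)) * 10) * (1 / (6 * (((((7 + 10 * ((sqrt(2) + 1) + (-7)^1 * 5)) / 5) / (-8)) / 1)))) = -386724000 / 6752029 - 34840000 * sqrt(2) / 20256087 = -59.71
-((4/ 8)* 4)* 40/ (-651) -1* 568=-369688/ 651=-567.88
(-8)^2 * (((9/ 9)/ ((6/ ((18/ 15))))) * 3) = 192/ 5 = 38.40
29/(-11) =-29/11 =-2.64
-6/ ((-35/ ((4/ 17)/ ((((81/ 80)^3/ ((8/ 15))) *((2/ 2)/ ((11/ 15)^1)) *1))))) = 2883584/ 189724437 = 0.02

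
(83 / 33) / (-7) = -83 / 231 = -0.36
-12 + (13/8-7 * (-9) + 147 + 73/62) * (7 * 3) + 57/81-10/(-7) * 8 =209470175/46872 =4468.98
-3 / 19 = -0.16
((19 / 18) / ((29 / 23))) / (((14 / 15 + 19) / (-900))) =-14250 / 377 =-37.80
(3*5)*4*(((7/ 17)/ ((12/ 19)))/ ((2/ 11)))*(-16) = -58520/ 17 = -3442.35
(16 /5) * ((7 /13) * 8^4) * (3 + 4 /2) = 458752 /13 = 35288.62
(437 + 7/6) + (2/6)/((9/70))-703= -14161/54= -262.24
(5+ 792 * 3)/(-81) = -2381/81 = -29.40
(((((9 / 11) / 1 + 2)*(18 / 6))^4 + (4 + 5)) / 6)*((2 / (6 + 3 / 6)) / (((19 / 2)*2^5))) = 12489495 / 14465308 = 0.86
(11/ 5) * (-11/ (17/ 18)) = -2178/ 85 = -25.62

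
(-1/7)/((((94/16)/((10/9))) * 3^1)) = -80/8883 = -0.01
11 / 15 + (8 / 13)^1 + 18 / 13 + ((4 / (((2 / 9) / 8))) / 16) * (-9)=-1174 / 15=-78.27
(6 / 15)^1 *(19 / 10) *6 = 114 / 25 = 4.56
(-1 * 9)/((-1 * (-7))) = -9/7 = -1.29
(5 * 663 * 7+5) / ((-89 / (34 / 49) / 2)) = -1578280 / 4361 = -361.91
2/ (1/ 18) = 36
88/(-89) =-88/89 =-0.99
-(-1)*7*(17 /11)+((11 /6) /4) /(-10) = 28439 /2640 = 10.77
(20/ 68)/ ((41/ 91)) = 455/ 697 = 0.65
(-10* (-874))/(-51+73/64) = -559360/3191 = -175.29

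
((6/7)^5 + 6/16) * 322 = 2590467/9604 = 269.73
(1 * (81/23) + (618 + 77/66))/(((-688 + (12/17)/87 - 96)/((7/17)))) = -0.33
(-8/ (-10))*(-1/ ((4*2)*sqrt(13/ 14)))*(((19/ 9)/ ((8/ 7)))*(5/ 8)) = -133*sqrt(182)/ 14976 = -0.12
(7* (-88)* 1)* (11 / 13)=-6776 / 13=-521.23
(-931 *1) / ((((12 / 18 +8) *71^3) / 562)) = -784833 / 4652843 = -0.17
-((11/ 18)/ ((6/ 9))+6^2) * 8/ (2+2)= -443/ 6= -73.83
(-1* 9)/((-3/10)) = 30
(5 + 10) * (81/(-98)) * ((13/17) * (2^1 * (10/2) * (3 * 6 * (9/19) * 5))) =-63969750/15827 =-4041.81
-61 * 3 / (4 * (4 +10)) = -183 / 56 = -3.27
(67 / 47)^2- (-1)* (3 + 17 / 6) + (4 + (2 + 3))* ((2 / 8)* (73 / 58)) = 16446823 / 1537464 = 10.70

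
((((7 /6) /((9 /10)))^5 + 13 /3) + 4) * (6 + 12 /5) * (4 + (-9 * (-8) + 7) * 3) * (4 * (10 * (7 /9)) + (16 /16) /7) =32665836094760 /43046721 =758846.09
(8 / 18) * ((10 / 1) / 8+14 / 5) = 9 / 5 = 1.80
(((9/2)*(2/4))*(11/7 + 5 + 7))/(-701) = -855/19628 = -0.04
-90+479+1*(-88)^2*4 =31365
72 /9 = 8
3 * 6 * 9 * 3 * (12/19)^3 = 839808/6859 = 122.44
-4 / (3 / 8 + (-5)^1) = 32 / 37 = 0.86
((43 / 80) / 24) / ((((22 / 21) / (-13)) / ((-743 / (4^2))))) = 2907359 / 225280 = 12.91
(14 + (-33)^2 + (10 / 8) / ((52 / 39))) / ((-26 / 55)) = -971465 / 416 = -2335.25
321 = 321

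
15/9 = 5/3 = 1.67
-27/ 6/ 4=-9/ 8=-1.12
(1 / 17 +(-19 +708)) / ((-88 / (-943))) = 7383.89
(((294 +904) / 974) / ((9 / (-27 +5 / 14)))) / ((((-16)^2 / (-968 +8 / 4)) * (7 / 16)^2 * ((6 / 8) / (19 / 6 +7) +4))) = 626936162 / 35579733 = 17.62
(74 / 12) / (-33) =-0.19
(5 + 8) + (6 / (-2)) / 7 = 88 / 7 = 12.57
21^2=441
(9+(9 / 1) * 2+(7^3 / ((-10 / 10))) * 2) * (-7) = 4613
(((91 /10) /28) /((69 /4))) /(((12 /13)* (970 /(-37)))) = -6253 /8031600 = -0.00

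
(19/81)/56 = 19/4536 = 0.00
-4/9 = -0.44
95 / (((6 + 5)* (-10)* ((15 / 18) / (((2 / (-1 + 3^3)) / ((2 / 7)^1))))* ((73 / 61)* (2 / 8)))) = -48678 / 52195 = -0.93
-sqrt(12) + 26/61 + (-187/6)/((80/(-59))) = 19.95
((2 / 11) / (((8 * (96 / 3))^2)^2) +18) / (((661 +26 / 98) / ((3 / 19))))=62504659058835 / 14542797918961664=0.00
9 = 9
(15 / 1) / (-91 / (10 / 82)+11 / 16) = -1200 / 59641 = -0.02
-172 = -172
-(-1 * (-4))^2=-16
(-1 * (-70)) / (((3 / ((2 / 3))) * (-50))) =-14 / 45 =-0.31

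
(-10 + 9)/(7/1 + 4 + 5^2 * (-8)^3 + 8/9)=9/115093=0.00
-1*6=-6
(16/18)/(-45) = -8/405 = -0.02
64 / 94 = 0.68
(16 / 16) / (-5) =-0.20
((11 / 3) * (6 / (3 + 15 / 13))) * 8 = 1144 / 27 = 42.37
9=9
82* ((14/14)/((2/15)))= 615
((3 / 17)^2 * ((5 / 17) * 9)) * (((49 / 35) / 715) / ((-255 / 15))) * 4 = -2268 / 59717515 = -0.00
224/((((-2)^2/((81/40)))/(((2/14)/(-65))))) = -81/325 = -0.25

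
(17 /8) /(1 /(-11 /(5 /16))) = -374 /5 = -74.80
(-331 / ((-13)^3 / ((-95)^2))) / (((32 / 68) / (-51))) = -2589967425 / 17576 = -147358.18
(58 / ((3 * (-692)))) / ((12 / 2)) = -29 / 6228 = -0.00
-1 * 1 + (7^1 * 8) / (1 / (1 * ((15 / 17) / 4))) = 193 / 17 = 11.35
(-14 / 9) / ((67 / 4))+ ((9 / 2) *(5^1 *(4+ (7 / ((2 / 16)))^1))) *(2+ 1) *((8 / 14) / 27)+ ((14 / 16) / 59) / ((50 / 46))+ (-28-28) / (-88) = 47266888391 / 547885800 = 86.27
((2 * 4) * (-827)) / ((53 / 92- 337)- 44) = 608672 / 34999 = 17.39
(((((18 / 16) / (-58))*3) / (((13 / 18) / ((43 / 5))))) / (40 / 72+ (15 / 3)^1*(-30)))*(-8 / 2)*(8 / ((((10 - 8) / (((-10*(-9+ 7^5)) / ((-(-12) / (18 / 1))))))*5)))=9478204308 / 2535325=3738.46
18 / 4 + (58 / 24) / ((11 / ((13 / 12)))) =7505 / 1584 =4.74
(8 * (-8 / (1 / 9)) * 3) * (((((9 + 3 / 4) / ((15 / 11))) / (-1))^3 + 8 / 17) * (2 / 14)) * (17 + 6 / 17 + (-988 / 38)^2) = 15800273274231 / 252875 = 62482543.84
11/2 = 5.50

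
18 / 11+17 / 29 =709 / 319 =2.22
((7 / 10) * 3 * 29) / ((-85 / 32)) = -9744 / 425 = -22.93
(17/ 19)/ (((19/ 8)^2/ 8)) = 8704/ 6859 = 1.27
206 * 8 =1648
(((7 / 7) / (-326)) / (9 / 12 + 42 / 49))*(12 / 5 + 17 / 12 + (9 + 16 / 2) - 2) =-7903 / 220050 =-0.04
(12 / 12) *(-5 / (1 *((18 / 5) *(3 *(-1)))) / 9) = 25 / 486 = 0.05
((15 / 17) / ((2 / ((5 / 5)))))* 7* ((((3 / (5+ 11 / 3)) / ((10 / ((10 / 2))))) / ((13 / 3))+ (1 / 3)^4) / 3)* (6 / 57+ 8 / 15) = 140287 / 4081428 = 0.03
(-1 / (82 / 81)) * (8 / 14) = -162 / 287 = -0.56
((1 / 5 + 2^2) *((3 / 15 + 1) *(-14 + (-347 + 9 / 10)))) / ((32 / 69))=-15653547 / 4000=-3913.39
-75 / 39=-25 / 13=-1.92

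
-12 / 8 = -3 / 2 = -1.50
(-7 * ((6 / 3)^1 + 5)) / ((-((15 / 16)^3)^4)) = 13792273858822144 / 129746337890625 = 106.30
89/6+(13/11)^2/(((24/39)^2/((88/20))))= 31.06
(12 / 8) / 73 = 3 / 146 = 0.02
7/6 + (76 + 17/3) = 497/6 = 82.83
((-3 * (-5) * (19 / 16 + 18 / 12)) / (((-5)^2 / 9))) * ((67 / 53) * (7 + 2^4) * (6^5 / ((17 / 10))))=1739006172 / 901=1930084.54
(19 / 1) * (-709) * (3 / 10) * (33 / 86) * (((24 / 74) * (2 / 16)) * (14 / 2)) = -28006209 / 63640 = -440.07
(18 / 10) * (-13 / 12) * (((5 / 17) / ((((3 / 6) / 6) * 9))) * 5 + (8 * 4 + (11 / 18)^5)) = -14217429967 / 214151040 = -66.39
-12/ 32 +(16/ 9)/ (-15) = -533/ 1080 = -0.49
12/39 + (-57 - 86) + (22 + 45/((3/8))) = -9/13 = -0.69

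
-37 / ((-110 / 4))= 74 / 55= 1.35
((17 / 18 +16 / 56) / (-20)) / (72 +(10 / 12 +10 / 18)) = -31 / 36988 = -0.00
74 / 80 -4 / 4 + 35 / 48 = 0.65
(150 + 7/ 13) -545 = -5128/ 13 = -394.46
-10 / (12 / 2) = -5 / 3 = -1.67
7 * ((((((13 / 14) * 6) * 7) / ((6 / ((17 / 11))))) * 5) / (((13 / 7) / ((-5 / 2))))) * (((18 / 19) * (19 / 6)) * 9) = -562275 / 44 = -12778.98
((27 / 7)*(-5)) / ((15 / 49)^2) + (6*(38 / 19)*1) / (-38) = -19581 / 95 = -206.12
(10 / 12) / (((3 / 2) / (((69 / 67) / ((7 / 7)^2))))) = 115 / 201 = 0.57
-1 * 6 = -6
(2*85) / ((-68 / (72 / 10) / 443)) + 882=-7092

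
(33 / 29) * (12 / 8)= 99 / 58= 1.71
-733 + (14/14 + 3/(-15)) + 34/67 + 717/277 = -67657214/92795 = -729.10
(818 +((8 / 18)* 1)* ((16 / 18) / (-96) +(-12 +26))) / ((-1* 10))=-40057 / 486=-82.42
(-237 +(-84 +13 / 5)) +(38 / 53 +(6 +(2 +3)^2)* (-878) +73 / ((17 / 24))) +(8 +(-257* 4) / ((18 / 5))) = -1123509238 / 40545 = -27710.18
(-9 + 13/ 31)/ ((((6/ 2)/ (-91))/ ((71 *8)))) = 13749008/ 93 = 147838.80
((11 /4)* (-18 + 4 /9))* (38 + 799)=-80817 /2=-40408.50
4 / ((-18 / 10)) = -20 / 9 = -2.22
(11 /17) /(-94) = -11 /1598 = -0.01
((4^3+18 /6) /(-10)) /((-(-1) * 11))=-67 /110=-0.61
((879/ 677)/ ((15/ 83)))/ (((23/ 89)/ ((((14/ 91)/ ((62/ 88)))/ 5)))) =1.21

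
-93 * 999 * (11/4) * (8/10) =-1021977/5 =-204395.40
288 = 288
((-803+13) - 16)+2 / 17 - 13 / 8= -109821 / 136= -807.51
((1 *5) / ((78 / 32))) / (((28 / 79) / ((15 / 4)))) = 1975 / 91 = 21.70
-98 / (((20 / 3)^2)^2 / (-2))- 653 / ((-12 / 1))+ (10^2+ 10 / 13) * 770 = 121129044791 / 1560000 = 77646.82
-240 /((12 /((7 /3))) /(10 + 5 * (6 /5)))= -2240 /3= -746.67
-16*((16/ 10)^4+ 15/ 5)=-95536/ 625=-152.86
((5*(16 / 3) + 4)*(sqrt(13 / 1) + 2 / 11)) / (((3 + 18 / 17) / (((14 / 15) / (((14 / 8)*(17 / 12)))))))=10.77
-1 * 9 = -9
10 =10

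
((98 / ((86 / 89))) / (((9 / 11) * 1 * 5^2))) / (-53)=-47971 / 512775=-0.09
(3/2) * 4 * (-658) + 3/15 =-19739/5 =-3947.80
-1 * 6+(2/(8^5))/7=-688127/114688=-6.00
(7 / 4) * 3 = 21 / 4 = 5.25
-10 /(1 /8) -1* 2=-82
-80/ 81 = -0.99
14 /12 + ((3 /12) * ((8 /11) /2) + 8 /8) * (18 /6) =293 /66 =4.44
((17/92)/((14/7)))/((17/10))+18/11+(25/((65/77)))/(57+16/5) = 1234749/565708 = 2.18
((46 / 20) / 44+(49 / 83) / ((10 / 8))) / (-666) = -19157 / 24322320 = -0.00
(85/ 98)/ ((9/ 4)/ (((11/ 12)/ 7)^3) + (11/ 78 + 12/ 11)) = 0.00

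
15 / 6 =5 / 2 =2.50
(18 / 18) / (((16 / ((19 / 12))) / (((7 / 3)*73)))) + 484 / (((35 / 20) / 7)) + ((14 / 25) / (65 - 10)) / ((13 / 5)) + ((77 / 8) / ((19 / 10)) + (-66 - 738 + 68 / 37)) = 1673103506117 / 1447617600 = 1155.76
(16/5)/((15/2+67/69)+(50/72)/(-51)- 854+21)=-675648/174093925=-0.00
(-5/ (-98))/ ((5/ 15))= 15/ 98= 0.15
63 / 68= 0.93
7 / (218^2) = 7 / 47524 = 0.00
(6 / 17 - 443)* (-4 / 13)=30100 / 221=136.20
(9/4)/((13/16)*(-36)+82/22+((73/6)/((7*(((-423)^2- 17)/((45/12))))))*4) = -61993008/703209601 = -0.09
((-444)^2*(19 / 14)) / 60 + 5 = 156241 / 35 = 4464.03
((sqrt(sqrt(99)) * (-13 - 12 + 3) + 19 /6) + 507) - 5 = -22 * 11^(1 /4) * sqrt(3) + 3031 /6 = 435.77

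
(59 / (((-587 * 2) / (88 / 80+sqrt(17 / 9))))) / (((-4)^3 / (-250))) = -7375 * sqrt(17) / 112704 - 16225 / 75136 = -0.49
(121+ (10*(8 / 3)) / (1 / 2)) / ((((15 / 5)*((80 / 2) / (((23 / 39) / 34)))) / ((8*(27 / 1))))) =12029 / 2210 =5.44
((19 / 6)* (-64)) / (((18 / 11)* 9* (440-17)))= -0.03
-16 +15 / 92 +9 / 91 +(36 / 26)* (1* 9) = -27431 / 8372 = -3.28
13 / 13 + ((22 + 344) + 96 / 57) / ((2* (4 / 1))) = 3569 / 76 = 46.96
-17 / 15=-1.13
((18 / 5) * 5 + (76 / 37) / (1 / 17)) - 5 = 1773 / 37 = 47.92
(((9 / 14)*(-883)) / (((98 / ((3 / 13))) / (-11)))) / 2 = 262251 / 35672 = 7.35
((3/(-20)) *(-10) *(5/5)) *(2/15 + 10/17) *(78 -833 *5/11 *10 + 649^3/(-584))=-69707858741/136510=-510642.87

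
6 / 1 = 6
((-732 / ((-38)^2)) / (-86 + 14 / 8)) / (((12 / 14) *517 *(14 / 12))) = 732 / 62896669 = 0.00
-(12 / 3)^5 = -1024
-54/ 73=-0.74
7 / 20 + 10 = 207 / 20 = 10.35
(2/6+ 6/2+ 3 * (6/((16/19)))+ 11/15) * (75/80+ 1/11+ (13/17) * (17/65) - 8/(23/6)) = -53051981/2428800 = -21.84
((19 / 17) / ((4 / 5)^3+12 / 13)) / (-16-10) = -2375 / 79288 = -0.03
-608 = -608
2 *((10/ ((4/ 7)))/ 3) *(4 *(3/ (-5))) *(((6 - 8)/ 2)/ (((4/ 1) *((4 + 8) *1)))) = 0.58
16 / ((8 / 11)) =22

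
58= 58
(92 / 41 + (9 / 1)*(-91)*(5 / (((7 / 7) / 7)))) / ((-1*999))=1175173 / 40959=28.69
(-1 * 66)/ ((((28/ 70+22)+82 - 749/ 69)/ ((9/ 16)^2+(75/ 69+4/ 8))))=-1.34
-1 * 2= -2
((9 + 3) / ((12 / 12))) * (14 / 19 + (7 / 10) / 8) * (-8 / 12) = -1253 / 190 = -6.59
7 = 7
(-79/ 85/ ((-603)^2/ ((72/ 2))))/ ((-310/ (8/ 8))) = 158/ 532283175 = 0.00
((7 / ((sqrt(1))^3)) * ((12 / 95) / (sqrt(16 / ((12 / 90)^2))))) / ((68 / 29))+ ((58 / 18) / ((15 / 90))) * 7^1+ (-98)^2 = 471871309 / 48450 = 9739.35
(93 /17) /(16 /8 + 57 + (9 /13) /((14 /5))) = 0.09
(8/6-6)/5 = -14/15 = -0.93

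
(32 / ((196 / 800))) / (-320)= -20 / 49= -0.41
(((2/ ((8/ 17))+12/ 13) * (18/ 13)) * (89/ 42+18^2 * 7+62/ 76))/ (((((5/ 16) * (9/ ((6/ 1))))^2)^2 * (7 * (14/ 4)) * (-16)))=-15973856509952/ 18585669375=-859.47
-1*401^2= -160801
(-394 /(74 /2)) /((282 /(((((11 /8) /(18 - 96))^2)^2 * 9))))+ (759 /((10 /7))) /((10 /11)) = 1284071466959141971 /2197134758707200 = 584.43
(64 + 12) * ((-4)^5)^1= -77824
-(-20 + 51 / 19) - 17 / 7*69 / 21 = 8692 / 931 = 9.34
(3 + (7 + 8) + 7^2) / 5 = 67 / 5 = 13.40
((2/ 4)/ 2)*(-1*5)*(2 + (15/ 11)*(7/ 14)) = -295/ 88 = -3.35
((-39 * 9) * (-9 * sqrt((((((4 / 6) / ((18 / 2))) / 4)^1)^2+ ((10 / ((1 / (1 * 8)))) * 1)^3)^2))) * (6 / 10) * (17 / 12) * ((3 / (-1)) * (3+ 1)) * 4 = -329951232221 / 5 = -65990246444.20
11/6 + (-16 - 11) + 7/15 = -247/10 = -24.70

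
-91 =-91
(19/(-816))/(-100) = 19/81600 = 0.00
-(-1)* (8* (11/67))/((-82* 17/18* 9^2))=-88/420291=-0.00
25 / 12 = 2.08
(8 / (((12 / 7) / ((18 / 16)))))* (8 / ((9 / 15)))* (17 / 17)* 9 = 630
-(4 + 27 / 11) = -71 / 11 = -6.45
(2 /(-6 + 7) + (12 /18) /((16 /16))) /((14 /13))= 52 /21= 2.48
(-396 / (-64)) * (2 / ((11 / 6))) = 27 / 4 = 6.75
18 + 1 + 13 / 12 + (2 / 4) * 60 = 601 / 12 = 50.08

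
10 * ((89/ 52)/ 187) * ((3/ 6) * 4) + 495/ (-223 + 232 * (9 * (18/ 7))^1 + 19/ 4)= 2174973/ 7791355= 0.28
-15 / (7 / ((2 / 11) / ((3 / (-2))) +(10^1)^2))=-16480 / 77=-214.03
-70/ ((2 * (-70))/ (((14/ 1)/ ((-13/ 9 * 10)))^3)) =-250047/ 549250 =-0.46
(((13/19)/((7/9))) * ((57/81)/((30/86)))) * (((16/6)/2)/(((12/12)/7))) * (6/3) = 4472/135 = 33.13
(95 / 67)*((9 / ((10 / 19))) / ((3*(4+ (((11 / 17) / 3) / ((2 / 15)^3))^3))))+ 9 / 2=1142763277846845 / 253946789690666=4.50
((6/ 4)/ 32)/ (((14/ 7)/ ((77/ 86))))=231/ 11008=0.02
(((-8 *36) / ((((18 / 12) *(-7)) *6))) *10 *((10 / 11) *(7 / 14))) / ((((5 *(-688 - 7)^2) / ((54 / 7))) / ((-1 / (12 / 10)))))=-576 / 10414019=-0.00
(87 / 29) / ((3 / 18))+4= 22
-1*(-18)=18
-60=-60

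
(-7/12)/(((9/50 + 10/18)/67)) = -35175/662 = -53.13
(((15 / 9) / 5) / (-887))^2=1 / 7080921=0.00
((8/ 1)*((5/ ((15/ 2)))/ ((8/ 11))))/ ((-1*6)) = -11/ 9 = -1.22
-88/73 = -1.21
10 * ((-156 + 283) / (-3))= -1270 / 3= -423.33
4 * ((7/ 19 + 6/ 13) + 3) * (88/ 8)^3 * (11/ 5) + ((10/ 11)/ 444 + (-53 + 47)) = 135272481403/ 3015870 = 44853.55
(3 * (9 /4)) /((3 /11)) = 99 /4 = 24.75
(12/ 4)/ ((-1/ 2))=-6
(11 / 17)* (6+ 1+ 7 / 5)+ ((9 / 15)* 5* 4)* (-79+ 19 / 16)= -315627 / 340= -928.31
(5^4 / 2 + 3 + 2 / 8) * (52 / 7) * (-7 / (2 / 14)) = -114933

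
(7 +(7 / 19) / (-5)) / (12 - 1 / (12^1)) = 7896 / 13585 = 0.58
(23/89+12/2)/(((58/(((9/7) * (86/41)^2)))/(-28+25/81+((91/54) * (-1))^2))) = -74633256031/4920041574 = -15.17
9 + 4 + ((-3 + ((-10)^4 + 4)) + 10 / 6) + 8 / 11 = 330541 / 33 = 10016.39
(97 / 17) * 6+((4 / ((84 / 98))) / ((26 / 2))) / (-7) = 22664 / 663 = 34.18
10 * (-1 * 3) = -30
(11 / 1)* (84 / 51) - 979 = -16335 / 17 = -960.88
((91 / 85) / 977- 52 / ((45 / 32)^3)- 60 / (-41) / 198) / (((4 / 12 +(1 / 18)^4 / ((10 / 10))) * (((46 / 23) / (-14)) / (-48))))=-88181986714092288 / 4680725542625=-18839.38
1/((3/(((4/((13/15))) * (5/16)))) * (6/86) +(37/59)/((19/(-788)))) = -1205075/31167824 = -0.04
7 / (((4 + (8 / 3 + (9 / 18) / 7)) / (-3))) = -882 / 283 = -3.12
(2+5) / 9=7 / 9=0.78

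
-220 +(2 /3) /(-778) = -256741 /1167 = -220.00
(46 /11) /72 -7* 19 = -132.94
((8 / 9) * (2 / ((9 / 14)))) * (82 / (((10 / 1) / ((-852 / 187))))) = -2608256 / 25245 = -103.32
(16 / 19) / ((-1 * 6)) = -8 / 57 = -0.14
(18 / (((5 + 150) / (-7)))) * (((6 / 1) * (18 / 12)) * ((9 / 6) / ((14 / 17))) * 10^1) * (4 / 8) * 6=-12393 / 31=-399.77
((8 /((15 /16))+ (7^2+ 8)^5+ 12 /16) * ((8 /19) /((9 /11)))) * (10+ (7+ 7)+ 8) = 25415472879808 /2565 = 9908566424.88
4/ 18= 0.22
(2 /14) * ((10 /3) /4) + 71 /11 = 3037 /462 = 6.57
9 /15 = 3 /5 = 0.60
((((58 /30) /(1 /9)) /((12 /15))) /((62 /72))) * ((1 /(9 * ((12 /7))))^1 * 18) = 1827 /62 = 29.47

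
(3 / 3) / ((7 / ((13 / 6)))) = 13 / 42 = 0.31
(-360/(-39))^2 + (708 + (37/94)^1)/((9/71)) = 811183811/142974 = 5673.65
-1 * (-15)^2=-225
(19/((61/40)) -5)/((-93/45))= -6825/1891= -3.61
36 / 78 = 0.46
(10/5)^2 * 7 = 28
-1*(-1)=1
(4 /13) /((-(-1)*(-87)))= -4 /1131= -0.00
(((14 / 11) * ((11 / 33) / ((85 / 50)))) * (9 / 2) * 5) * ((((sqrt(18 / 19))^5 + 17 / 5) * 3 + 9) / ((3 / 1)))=1020600 * sqrt(38) / 1282633 + 6720 / 187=40.84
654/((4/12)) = 1962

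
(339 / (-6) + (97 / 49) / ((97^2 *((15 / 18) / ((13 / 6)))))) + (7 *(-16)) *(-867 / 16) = 285774151 / 47530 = 6012.50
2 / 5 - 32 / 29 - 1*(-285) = 41223 / 145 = 284.30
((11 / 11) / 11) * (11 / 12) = 1 / 12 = 0.08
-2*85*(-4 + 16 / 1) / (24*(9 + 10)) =-85 / 19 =-4.47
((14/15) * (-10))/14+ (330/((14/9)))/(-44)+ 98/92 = -8545/1932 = -4.42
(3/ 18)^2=1/ 36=0.03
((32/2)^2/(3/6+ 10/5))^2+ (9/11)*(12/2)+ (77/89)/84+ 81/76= 14636771407/1395075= 10491.75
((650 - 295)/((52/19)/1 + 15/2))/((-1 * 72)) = -6745/14004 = -0.48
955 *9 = 8595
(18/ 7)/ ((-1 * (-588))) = 3/ 686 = 0.00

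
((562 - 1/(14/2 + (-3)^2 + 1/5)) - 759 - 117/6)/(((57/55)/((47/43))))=-90689555/397062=-228.40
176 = 176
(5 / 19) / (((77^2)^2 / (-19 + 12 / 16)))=-365 / 2671631116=-0.00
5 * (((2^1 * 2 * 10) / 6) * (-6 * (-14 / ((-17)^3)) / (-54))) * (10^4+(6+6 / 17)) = 238151200 / 2255067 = 105.61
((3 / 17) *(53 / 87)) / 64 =53 / 31552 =0.00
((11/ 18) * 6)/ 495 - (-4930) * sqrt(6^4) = 23959801/ 135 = 177480.01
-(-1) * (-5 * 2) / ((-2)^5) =5 / 16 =0.31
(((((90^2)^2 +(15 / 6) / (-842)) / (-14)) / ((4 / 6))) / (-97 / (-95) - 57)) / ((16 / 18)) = 283399770587175 / 2006034688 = 141273.61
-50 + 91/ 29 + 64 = 497/ 29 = 17.14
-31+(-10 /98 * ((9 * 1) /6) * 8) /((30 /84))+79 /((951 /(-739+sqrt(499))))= -637858 /6657+79 * sqrt(499) /951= -93.96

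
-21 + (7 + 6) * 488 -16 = 6307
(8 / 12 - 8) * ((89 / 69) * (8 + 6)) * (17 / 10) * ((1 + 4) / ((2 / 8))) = -932008 / 207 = -4502.45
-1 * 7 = -7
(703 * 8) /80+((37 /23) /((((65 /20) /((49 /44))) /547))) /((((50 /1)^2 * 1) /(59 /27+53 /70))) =70.65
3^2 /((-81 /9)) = -1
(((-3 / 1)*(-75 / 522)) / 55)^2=25 / 407044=0.00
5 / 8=0.62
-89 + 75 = -14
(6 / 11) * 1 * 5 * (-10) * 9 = -2700 / 11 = -245.45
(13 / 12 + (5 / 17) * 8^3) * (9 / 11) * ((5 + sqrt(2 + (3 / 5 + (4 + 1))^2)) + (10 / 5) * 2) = 92823 * sqrt(834) / 3740 + 835407 / 748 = 1833.60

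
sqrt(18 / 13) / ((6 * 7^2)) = sqrt(26) / 1274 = 0.00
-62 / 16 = -31 / 8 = -3.88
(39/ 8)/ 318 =13/ 848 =0.02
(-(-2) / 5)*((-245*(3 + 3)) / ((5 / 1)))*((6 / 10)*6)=-10584 / 25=-423.36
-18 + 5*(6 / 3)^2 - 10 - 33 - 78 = -119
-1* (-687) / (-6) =-229 / 2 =-114.50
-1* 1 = -1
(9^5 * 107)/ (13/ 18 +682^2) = 13.58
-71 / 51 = -1.39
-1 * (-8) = 8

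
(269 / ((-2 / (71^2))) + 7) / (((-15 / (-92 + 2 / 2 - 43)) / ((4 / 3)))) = -24227468 / 3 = -8075822.67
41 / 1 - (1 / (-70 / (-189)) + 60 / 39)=4779 / 130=36.76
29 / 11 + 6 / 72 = 359 / 132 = 2.72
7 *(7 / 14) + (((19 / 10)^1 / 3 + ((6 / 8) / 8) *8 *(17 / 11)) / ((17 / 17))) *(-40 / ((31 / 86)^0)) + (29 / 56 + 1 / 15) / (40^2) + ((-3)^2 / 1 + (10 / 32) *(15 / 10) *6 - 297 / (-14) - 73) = -228454657 / 2112000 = -108.17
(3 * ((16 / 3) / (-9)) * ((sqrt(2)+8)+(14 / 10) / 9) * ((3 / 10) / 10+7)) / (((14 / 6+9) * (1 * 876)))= -258001 / 25130250-703 * sqrt(2) / 558450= -0.01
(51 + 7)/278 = 29/139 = 0.21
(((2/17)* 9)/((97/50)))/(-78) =-150/21437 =-0.01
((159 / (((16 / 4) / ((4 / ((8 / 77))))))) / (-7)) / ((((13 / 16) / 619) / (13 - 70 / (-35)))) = -32478930 / 13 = -2498379.23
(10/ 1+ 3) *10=130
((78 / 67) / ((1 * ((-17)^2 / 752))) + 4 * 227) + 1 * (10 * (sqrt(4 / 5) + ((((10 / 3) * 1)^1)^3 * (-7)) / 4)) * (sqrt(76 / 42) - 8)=17640260 / 19363 + 4 * (168 - sqrt(798)) * (4375 - 27 * sqrt(5)) / 567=5164.81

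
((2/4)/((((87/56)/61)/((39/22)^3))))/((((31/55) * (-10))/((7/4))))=-59101497/1740464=-33.96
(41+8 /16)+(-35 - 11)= -9 /2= -4.50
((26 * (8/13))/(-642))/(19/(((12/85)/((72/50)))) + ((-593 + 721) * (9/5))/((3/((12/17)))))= -680/6767001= -0.00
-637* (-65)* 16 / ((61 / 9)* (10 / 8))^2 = 9229.50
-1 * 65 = -65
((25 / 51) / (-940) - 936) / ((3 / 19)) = -170513087 / 28764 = -5928.00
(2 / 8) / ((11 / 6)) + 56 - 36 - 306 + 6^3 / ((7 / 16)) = 32009 / 154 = 207.85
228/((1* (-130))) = -114/65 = -1.75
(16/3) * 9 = 48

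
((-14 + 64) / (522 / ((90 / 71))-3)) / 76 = 125 / 77672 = 0.00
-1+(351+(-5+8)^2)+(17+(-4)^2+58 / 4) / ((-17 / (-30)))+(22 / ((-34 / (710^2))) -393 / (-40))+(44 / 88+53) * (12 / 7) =-1550036833 / 4760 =-325637.99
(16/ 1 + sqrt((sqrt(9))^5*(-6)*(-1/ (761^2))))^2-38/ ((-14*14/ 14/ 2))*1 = 864*sqrt(2)/ 761 + 1059801636/ 4053847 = 263.04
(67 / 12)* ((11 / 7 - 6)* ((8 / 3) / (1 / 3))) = -4154 / 21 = -197.81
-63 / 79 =-0.80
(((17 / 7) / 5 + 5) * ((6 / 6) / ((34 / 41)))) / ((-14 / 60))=-23616 / 833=-28.35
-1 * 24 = -24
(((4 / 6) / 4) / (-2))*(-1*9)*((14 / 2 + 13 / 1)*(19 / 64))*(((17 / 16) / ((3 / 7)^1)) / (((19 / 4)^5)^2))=609280 / 322687697779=0.00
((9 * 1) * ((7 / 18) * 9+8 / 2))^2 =18225 / 4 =4556.25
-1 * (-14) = 14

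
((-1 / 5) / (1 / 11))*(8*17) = -1496 / 5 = -299.20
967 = 967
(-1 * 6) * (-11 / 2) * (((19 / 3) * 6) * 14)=17556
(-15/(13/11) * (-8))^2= 1742400/169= 10310.06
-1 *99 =-99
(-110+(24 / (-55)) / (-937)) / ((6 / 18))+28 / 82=-696544108 / 2112935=-329.66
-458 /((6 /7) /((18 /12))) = -1603 /2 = -801.50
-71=-71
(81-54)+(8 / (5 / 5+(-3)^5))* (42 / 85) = 277527 / 10285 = 26.98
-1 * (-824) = 824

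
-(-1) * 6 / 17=6 / 17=0.35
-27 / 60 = -9 / 20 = -0.45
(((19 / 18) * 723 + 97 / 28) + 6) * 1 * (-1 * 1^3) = -772.63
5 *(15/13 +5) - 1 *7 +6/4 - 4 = 553/26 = 21.27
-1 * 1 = -1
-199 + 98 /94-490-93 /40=-1297731 /1880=-690.28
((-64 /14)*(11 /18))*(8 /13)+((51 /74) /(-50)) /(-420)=-104190011 /60606000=-1.72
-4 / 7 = -0.57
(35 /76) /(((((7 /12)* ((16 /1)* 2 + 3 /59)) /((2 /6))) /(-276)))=-81420 /35929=-2.27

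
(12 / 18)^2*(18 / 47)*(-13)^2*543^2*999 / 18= 22124289564 / 47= 470729565.19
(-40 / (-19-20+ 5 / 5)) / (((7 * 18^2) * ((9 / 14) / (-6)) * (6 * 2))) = -0.00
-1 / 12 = -0.08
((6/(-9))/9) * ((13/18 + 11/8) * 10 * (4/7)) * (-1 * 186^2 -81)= 5818030/189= 30783.23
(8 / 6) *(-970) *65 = -252200 / 3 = -84066.67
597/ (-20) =-597/ 20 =-29.85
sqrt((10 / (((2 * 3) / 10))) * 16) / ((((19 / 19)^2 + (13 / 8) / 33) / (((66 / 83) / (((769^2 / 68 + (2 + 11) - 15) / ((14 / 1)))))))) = 7372288 * sqrt(6) / 906190265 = 0.02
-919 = -919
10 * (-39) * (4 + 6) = -3900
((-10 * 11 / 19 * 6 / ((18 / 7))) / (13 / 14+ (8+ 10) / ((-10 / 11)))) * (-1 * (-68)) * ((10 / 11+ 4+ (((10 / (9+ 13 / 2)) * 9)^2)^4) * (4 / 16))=336587608017781539035400 / 21406712148731659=15723461.21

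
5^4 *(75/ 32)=46875/ 32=1464.84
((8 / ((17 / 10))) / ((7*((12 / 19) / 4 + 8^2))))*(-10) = -0.10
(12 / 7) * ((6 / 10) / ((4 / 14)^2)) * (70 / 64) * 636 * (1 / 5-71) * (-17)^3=60975552519 / 20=3048777625.95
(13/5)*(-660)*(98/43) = -168168/43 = -3910.88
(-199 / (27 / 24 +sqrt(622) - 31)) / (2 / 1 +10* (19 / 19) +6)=32* sqrt(622) / 783 +956 / 783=2.24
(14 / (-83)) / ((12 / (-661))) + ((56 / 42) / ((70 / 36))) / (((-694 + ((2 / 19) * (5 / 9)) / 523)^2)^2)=150202222954052107155175146693217307 / 16166135083443732726591146217802080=9.29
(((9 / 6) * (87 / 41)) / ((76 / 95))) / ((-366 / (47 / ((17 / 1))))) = -20445 / 680272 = -0.03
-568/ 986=-284/ 493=-0.58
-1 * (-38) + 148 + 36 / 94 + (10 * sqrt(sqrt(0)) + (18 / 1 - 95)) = 5141 / 47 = 109.38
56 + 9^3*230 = 167726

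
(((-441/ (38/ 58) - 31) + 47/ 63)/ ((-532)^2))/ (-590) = 841921/ 199880039520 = 0.00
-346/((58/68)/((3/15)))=-81.13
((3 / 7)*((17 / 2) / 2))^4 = 6765201 / 614656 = 11.01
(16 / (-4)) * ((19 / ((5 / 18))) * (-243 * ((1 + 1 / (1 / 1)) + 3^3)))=9640296 / 5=1928059.20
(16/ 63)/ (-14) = -8/ 441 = -0.02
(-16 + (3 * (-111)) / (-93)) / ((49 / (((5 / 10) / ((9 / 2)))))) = -0.03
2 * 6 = 12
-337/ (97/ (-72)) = 24264/ 97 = 250.14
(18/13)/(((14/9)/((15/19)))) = 1215/1729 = 0.70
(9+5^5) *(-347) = -1087498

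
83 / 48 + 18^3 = 280019 / 48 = 5833.73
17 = 17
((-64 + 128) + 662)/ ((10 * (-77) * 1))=-0.94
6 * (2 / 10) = 1.20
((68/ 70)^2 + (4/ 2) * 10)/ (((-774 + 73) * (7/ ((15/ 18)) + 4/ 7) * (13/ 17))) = -0.00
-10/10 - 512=-513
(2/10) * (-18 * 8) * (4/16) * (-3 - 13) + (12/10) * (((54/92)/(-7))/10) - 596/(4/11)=-12266671/8050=-1523.81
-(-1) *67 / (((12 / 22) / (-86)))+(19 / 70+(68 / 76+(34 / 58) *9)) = -1221576463 / 115710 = -10557.22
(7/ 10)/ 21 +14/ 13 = 433/ 390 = 1.11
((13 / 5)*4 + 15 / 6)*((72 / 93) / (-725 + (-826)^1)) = -516 / 80135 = -0.01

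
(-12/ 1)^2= 144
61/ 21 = 2.90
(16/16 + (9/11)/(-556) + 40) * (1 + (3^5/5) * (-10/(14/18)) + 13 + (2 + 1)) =-152418355/6116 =-24921.25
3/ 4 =0.75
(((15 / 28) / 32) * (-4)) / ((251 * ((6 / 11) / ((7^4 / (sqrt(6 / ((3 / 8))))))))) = -18865 / 64256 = -0.29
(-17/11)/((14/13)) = -221/154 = -1.44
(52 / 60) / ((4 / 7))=91 / 60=1.52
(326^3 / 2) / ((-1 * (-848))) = 4330747 / 212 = 20428.05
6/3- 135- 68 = -201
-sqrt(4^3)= -8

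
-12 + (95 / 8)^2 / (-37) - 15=-72961 / 2368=-30.81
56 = 56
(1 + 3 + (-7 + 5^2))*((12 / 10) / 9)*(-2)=-88 / 15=-5.87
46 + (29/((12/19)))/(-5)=2209/60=36.82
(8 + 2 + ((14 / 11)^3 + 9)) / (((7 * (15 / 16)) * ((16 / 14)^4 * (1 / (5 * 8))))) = 9615319 / 127776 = 75.25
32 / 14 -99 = -677 / 7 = -96.71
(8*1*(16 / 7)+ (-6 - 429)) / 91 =-2917 / 637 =-4.58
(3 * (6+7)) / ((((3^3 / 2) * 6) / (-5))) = -65 / 27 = -2.41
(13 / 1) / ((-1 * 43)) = -13 / 43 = -0.30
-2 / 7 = -0.29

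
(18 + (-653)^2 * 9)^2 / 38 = 14727933614601 / 38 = 387577200384.24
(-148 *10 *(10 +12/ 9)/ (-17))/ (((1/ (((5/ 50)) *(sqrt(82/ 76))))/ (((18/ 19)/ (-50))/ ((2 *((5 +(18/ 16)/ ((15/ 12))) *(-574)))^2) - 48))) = -12900398193199 *sqrt(1558)/ 103508262529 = -4919.40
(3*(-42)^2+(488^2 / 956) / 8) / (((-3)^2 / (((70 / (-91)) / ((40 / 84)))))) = -8905610 / 9321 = -955.44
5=5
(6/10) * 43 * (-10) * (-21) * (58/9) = 34916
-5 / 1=-5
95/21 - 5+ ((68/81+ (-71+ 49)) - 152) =-98452/567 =-173.64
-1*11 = -11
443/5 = 88.60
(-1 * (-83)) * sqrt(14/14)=83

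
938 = 938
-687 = -687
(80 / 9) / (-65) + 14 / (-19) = -1942 / 2223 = -0.87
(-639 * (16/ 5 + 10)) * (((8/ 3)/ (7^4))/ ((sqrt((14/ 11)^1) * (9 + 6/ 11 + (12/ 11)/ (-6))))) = -618552 * sqrt(154)/ 8655605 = -0.89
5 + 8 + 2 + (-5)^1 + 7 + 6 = 23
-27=-27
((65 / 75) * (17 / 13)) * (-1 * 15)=-17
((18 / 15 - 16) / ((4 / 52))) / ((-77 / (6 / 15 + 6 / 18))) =962 / 525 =1.83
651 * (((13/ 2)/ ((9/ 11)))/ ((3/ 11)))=341341/ 18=18963.39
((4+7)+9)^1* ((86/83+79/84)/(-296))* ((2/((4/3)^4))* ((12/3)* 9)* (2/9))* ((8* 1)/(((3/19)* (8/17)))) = -200306835/2751616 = -72.80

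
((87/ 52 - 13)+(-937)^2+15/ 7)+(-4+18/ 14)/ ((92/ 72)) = 7350261795/ 8372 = 877957.69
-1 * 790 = -790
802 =802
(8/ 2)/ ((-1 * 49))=-4/ 49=-0.08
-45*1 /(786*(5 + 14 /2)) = -5 /1048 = -0.00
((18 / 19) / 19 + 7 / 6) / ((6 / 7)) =18445 / 12996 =1.42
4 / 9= 0.44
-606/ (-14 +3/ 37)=22422/ 515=43.54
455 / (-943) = -455 / 943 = -0.48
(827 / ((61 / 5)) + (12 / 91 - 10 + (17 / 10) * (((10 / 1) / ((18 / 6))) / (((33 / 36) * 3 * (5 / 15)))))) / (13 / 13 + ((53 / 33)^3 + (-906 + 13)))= -12787185015 / 177115351777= -0.07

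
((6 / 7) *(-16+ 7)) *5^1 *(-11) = 2970 / 7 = 424.29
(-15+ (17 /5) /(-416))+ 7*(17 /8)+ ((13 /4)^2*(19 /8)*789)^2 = 417203529681841 /1064960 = 391755117.26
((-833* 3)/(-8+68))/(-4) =833/80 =10.41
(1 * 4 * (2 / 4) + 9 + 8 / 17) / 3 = 65 / 17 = 3.82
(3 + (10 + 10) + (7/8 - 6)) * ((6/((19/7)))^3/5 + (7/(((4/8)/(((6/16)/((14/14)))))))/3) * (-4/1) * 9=-690368679/274360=-2516.29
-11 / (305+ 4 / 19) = -209 / 5799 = -0.04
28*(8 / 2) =112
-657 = -657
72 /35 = 2.06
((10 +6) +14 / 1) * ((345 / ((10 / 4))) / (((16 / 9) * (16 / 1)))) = 145.55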